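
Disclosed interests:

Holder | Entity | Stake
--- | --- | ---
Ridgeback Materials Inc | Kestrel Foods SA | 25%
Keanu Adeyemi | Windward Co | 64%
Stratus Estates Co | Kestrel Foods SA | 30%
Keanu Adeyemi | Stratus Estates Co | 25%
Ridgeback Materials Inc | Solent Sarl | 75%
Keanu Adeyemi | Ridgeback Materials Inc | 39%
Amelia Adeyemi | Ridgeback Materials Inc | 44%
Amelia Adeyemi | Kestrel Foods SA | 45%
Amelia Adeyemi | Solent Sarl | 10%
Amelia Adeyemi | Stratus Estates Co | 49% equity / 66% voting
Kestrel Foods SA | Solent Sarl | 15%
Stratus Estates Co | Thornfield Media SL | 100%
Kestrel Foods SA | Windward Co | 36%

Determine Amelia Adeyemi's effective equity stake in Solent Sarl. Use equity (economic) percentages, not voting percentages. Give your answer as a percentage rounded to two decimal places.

Amelia reaches Solent along 5 paths.
Via Stratus → Kestrel: 49% × 30% × 15% = 2.205%.
Via Ridgeback → Kestrel: 44% × 25% × 15% = 1.65%.
Via Kestrel: 45% × 15% = 6.75%.
Direct stake: 10% = 10%.
Via Ridgeback: 44% × 75% = 33%.
Total: 2.205% + 1.65% + 6.75% + 10% + 33% = 53.605%.
Rounded: 53.61%.

53.61%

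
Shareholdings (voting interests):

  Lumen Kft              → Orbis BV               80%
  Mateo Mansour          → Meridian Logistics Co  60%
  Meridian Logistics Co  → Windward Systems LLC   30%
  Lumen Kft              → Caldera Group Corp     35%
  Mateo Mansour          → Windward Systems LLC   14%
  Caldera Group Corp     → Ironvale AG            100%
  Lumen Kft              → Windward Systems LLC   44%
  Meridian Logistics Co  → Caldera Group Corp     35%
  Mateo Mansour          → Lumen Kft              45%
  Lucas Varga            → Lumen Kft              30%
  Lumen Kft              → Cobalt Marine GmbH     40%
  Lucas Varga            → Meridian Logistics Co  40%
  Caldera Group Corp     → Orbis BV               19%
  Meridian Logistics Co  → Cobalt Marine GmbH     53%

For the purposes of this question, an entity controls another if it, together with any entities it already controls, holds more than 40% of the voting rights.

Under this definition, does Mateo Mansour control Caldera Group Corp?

Yes

Mateo holds 60% of Meridian, so Mateo controls Meridian.
Mateo holds 45% of Lumen, so Mateo controls Lumen.
Lumen and Meridian together hold 35% + 35% = 70% of Caldera, so Mateo controls Caldera.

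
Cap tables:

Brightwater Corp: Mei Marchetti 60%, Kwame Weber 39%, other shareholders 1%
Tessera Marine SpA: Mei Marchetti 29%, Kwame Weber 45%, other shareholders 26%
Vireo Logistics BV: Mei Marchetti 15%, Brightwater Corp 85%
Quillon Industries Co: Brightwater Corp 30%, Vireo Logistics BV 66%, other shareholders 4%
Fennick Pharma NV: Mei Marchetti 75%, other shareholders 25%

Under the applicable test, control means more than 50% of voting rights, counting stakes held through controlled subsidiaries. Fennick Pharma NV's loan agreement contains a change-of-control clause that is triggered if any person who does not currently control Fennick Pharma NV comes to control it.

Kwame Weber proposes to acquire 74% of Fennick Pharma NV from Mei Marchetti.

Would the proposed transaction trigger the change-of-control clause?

The purchase adds only to Kwame's holdings (Mei's stake shrinks), so Kwame is the only person who could newly come to control Fennick.
Kwame's largest direct stake is 45% in Tessera, which does not meet the threshold, so Kwame controls no company.
Neither Kwame nor any entity Kwame controls holds any voting interest in Fennick.
So before the transaction, Kwame does not control Fennick.
After the purchase, Kwame holds 74% of Fennick directly, and Mei's stake falls to 1%.
Kwame holds 74% of Fennick, so Kwame controls Fennick.
Kwame did not control Fennick before and does after, so the clause is triggered.

Yes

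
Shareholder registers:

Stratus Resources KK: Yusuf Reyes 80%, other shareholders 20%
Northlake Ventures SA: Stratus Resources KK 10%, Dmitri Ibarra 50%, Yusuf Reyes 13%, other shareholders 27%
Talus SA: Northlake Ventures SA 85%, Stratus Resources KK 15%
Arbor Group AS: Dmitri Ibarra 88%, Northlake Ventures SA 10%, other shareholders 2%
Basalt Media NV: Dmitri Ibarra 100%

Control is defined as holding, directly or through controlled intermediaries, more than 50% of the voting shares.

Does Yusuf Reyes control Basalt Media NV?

Yusuf holds 80% of Stratus, so Yusuf controls Stratus.
Neither Yusuf nor any entity Yusuf controls holds any voting interest in Basalt.
So Yusuf does not control Basalt.

No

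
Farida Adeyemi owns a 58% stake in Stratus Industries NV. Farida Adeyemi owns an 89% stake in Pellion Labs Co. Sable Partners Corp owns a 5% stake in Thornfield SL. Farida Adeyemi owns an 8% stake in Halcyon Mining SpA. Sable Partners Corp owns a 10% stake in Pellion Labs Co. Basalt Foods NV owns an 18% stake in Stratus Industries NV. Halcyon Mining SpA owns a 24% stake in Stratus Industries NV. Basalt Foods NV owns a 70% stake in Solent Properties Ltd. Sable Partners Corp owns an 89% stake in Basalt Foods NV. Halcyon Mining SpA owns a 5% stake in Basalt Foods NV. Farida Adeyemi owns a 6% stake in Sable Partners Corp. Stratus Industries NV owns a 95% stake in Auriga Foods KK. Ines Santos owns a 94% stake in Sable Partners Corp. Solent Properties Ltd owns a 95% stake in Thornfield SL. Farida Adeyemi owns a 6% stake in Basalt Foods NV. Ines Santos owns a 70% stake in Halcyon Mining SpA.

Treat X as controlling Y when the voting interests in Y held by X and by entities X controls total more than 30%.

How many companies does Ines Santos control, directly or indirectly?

7

Ines holds 70% of Halcyon, so Ines controls Halcyon.
Ines holds 94% of Sable, so Ines controls Sable.
Halcyon and Sable together hold 5% + 89% = 94% of Basalt, so Ines controls Basalt.
Basalt holds 70% of Solent, so Ines controls Solent.
Halcyon and Basalt together hold 24% + 18% = 42% of Stratus, so Ines controls Stratus.
Sable and Solent together hold 5% + 95% = 100% of Thornfield, so Ines controls Thornfield.
Stratus holds 95% of Auriga, so Ines controls Auriga.
No other company's threshold is met.
Ines controls 7 companies.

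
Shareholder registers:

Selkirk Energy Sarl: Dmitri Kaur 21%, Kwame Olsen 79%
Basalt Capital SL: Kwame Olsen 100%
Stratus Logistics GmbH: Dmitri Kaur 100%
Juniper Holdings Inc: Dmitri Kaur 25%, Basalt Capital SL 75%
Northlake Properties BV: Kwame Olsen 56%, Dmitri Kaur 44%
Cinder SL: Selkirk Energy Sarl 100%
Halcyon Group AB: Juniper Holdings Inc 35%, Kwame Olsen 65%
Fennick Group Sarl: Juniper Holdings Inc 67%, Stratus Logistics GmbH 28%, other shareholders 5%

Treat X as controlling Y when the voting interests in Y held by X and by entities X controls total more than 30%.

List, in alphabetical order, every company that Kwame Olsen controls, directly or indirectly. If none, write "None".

Kwame holds 79% of Selkirk, so Kwame controls Selkirk.
Kwame holds 100% of Basalt, so Kwame controls Basalt.
Basalt holds 75% of Juniper, so Kwame controls Juniper.
Kwame holds 56% of Northlake, so Kwame controls Northlake.
Selkirk holds 100% of Cinder, so Kwame controls Cinder.
Juniper and Kwame together hold 35% + 65% = 100% of Halcyon, so Kwame controls Halcyon.
Juniper holds 67% of Fennick, so Kwame controls Fennick.
No other company's threshold is met.

Basalt Capital SL, Cinder SL, Fennick Group Sarl, Halcyon Group AB, Juniper Holdings Inc, Northlake Properties BV, Selkirk Energy Sarl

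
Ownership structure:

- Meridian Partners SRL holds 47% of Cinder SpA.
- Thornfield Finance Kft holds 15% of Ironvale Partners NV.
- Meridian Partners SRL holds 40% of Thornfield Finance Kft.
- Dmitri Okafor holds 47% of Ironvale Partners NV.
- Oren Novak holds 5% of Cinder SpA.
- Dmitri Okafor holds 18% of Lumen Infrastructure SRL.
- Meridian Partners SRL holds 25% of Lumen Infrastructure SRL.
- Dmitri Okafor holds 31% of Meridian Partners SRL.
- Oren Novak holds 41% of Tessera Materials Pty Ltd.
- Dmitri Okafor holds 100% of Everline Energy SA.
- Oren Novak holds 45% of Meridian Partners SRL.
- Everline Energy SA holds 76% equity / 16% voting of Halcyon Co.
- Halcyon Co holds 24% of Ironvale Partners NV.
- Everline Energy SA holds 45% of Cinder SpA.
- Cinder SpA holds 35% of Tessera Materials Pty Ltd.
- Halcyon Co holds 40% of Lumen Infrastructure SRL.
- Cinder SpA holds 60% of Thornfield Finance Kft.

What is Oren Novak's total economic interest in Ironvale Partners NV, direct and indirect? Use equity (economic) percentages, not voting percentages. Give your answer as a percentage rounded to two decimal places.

Oren reaches Ironvale along 3 paths.
Via Meridian → Thornfield: 45% × 40% × 15% = 2.7%.
Via Meridian → Cinder → Thornfield: 45% × 47% × 60% × 15% = 1.9035%.
Via Cinder → Thornfield: 5% × 60% × 15% = 0.45%.
Total: 2.7% + 1.9035% + 0.45% = 5.0535%.
Rounded: 5.05%.

5.05%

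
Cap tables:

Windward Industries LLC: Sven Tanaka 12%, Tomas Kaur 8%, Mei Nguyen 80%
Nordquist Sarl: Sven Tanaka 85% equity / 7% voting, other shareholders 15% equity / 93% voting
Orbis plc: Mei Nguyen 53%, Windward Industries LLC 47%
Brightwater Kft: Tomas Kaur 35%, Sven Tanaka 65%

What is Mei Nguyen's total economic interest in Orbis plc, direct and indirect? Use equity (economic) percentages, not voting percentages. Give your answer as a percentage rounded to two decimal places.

90.60%

Mei reaches Orbis along 2 paths.
Direct stake: 53% = 53%.
Via Windward: 80% × 47% = 37.6%.
Total: 53% + 37.6% = 90.6%.
Rounded: 90.60%.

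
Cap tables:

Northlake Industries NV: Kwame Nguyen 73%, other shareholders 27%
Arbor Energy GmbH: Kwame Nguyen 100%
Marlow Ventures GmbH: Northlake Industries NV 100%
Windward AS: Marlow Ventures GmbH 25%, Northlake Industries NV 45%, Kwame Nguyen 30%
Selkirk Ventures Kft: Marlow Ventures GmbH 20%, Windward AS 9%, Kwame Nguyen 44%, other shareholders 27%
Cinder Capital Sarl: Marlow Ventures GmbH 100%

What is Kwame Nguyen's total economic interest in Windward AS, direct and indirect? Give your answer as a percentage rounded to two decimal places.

Kwame reaches Windward along 3 paths.
Via Northlake → Marlow: 73% × 100% × 25% = 18.25%.
Via Northlake: 73% × 45% = 32.85%.
Direct stake: 30% = 30%.
Total: 18.25% + 32.85% + 30% = 81.1%.
Rounded: 81.10%.

81.10%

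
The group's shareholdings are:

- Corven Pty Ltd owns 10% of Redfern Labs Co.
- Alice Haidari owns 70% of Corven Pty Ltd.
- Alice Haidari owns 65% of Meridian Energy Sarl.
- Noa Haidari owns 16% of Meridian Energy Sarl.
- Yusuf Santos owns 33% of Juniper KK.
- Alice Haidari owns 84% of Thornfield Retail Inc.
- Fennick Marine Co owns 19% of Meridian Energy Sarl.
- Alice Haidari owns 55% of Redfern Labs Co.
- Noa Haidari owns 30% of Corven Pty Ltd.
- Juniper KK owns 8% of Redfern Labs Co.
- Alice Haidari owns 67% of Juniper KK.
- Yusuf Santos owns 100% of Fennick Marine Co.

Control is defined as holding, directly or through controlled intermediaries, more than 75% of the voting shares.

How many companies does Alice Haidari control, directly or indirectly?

Alice holds 84% of Thornfield, so Alice controls Thornfield.
No other company's threshold is met.
Alice controls 1 company.

1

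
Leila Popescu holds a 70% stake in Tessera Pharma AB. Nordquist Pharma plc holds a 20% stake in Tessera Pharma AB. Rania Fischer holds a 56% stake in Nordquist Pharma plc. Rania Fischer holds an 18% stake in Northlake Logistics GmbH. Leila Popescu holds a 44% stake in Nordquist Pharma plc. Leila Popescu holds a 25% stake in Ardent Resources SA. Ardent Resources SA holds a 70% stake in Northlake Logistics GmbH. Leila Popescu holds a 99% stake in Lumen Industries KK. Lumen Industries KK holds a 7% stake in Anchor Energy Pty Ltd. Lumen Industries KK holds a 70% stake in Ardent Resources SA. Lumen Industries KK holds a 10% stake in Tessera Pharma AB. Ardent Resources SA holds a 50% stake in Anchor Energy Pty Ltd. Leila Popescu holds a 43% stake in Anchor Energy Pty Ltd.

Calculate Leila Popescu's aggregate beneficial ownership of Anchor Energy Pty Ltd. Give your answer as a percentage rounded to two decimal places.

Leila reaches Anchor along 4 paths.
Direct stake: 43% = 43%.
Via Ardent: 25% × 50% = 12.5%.
Via Lumen → Ardent: 99% × 70% × 50% = 34.65%.
Via Lumen: 99% × 7% = 6.93%.
Total: 43% + 12.5% + 34.65% + 6.93% = 97.08%.

97.08%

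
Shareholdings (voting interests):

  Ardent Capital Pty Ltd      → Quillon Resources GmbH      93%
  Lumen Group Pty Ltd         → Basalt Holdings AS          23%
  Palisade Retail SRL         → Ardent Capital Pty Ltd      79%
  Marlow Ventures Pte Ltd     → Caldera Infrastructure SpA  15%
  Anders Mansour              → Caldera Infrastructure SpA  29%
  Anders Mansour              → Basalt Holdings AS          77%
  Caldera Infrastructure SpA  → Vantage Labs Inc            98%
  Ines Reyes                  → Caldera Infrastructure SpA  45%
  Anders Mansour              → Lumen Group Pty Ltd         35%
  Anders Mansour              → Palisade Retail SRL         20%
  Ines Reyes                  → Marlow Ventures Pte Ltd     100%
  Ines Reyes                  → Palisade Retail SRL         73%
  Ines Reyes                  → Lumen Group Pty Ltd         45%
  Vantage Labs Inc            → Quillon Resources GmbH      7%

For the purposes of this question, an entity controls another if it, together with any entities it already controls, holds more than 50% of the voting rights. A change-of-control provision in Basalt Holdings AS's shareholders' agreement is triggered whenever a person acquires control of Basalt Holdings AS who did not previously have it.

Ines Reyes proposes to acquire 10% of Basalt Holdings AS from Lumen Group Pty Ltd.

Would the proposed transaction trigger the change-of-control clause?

The purchase adds only to Ines's holdings (Lumen's stake shrinks), so Ines is the only person who could newly come to control Basalt.
Ines holds 100% of Marlow, so Ines controls Marlow.
Marlow and Ines together hold 15% + 45% = 60% of Caldera, so Ines controls Caldera.
Ines holds 73% of Palisade, so Ines controls Palisade.
Caldera holds 98% of Vantage, so Ines controls Vantage.
Palisade holds 79% of Ardent, so Ines controls Ardent.
Ardent and Vantage together hold 93% + 7% = 100% of Quillon, so Ines controls Quillon.
Neither Ines nor any entity Ines controls holds any voting interest in Basalt.
So before the transaction, Ines does not control Basalt.
After the purchase, Ines holds 10% of Basalt directly, and Lumen's stake falls to 13%.
After the transaction, Ines's side holds 10% of Basalt, not > 50%, so Ines still does not control Basalt.
No new person acquires control, so the clause is not triggered.

No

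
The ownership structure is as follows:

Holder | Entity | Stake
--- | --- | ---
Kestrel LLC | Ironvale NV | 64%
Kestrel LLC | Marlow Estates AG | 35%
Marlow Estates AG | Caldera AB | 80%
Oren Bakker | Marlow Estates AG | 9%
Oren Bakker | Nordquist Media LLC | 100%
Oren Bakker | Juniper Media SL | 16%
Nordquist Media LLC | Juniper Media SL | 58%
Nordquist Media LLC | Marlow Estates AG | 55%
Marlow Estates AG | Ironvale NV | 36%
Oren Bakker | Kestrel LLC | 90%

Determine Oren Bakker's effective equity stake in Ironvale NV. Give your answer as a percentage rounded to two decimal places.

Oren reaches Ironvale along 4 paths.
Via Kestrel: 90% × 64% = 57.6%.
Via Nordquist → Marlow: 100% × 55% × 36% = 19.8%.
Via Kestrel → Marlow: 90% × 35% × 36% = 11.34%.
Via Marlow: 9% × 36% = 3.24%.
Total: 57.6% + 19.8% + 11.34% + 3.24% = 91.98%.

91.98%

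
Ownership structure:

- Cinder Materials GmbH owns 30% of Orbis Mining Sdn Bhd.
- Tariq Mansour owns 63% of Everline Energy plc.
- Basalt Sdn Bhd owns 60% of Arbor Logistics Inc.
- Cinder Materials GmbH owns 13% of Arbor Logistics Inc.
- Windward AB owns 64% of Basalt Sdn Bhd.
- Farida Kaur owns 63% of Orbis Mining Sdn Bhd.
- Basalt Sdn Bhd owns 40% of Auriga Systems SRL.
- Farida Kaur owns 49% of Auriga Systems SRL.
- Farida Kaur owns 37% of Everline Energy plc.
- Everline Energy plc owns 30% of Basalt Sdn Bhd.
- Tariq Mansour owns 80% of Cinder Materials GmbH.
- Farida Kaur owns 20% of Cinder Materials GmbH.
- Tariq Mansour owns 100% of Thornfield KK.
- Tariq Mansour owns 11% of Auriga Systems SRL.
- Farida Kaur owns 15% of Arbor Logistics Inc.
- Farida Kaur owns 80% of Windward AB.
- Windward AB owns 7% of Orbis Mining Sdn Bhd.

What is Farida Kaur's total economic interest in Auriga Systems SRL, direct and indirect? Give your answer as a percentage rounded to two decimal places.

73.92%

Farida reaches Auriga along 3 paths.
Via Everline → Basalt: 37% × 30% × 40% = 4.44%.
Via Windward → Basalt: 80% × 64% × 40% = 20.48%.
Direct stake: 49% = 49%.
Total: 4.44% + 20.48% + 49% = 73.92%.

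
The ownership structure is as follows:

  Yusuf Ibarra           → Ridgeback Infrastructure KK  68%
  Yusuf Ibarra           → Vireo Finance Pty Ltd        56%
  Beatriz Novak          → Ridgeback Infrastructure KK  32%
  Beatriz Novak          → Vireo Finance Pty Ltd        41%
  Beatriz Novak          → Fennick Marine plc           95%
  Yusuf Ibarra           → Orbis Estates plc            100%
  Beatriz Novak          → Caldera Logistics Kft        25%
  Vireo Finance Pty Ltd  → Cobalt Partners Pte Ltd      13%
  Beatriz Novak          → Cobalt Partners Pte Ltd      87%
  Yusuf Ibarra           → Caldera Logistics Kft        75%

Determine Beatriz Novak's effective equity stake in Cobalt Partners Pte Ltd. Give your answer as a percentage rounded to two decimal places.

92.33%

Beatriz reaches Cobalt along 2 paths.
Via Vireo: 41% × 13% = 5.33%.
Direct stake: 87% = 87%.
Total: 5.33% + 87% = 92.33%.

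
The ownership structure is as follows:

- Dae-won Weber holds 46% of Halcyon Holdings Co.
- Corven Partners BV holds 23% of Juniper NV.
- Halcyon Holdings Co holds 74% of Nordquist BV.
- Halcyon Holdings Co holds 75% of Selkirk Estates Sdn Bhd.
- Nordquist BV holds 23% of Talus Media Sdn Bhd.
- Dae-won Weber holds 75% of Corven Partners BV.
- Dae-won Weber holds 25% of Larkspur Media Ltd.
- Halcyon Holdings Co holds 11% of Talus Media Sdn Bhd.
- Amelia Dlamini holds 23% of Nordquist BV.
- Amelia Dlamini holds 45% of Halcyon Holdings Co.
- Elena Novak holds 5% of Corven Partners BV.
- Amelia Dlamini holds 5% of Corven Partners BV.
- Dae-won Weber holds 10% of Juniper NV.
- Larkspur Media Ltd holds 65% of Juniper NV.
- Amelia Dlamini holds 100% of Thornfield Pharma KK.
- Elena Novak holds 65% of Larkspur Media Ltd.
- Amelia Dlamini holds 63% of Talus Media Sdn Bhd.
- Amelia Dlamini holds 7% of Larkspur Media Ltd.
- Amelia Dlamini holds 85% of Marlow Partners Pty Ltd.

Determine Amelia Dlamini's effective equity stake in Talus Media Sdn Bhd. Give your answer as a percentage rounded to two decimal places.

Amelia reaches Talus along 4 paths.
Via Halcyon → Nordquist: 45% × 74% × 23% = 7.659%.
Via Nordquist: 23% × 23% = 5.29%.
Direct stake: 63% = 63%.
Via Halcyon: 45% × 11% = 4.95%.
Total: 7.659% + 5.29% + 63% + 4.95% = 80.899%.
Rounded: 80.90%.

80.90%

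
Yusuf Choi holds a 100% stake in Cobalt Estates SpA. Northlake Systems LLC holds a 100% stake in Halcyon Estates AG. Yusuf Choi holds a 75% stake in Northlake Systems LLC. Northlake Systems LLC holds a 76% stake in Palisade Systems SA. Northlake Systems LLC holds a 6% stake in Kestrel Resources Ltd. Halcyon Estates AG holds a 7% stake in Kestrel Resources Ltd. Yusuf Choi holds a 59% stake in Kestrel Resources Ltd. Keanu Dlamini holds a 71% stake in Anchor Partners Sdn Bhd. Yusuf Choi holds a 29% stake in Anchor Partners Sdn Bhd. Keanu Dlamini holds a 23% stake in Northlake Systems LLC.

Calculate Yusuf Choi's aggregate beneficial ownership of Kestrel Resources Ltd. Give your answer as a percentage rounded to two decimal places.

68.75%

Yusuf reaches Kestrel along 3 paths.
Via Northlake → Halcyon: 75% × 100% × 7% = 5.25%.
Direct stake: 59% = 59%.
Via Northlake: 75% × 6% = 4.5%.
Total: 5.25% + 59% + 4.5% = 68.75%.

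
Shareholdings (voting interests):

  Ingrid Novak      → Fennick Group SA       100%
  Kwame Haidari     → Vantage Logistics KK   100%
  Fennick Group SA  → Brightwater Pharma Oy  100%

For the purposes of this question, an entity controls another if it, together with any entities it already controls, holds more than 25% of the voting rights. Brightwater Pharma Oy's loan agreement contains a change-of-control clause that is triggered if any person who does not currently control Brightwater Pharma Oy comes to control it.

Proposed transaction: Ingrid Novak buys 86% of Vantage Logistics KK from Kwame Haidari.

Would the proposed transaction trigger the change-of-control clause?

The purchase adds only to Ingrid's holdings (Kwame's stake shrinks), so Ingrid is the only person who could newly come to control Brightwater.
Ingrid holds 100% of Fennick, so Ingrid controls Fennick.
Fennick holds 100% of Brightwater, so Ingrid controls Brightwater.
So Ingrid already controls Brightwater before the transaction.
After the purchase, Ingrid holds 86% of Vantage directly, and Kwame's stake falls to 14%.
Ingrid controlled Brightwater already, so this is not a new person acquiring control; every other person's position is unchanged or reduced.
No new person acquires control, so the clause is not triggered.

No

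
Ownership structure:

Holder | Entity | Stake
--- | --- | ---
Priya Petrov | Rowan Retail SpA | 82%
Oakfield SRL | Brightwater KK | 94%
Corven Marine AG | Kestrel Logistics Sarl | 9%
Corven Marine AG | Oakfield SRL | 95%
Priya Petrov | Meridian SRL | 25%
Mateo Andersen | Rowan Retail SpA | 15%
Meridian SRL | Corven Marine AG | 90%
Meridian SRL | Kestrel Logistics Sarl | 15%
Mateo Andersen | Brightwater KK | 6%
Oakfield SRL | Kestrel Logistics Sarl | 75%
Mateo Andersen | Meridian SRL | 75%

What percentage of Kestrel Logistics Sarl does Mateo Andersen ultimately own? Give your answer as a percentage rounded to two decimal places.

Mateo reaches Kestrel along 3 paths.
Via Meridian → Corven → Oakfield: 75% × 90% × 95% × 75% = 48.09375%.
Via Meridian → Corven: 75% × 90% × 9% = 6.075%.
Via Meridian: 75% × 15% = 11.25%.
Total: 48.09375% + 6.075% + 11.25% = 65.41875%.
Rounded: 65.42%.

65.42%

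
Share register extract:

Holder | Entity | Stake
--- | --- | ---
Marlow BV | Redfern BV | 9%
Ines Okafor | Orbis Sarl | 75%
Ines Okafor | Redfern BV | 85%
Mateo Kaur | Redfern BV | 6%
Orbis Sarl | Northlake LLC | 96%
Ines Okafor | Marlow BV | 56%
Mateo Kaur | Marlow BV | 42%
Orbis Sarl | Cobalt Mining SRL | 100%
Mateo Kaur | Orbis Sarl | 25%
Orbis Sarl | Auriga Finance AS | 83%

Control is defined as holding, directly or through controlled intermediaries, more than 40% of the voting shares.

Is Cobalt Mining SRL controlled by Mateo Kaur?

No

Mateo holds 42% of Marlow, so Mateo controls Marlow.
Neither Mateo nor any entity Mateo controls holds any voting interest in Cobalt.
So Mateo does not control Cobalt.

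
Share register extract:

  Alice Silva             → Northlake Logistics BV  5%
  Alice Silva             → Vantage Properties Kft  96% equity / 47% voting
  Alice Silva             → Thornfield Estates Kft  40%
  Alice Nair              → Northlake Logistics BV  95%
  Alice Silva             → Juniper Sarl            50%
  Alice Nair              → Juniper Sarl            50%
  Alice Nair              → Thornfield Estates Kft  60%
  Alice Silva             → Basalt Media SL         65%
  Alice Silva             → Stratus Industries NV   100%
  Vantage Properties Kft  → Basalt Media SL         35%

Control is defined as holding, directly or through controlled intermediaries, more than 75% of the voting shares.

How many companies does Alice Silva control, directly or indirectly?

Alice Silva holds 100% of Stratus, so Alice Silva controls Stratus.
No other company's threshold is met.
Alice Silva controls 1 company.

1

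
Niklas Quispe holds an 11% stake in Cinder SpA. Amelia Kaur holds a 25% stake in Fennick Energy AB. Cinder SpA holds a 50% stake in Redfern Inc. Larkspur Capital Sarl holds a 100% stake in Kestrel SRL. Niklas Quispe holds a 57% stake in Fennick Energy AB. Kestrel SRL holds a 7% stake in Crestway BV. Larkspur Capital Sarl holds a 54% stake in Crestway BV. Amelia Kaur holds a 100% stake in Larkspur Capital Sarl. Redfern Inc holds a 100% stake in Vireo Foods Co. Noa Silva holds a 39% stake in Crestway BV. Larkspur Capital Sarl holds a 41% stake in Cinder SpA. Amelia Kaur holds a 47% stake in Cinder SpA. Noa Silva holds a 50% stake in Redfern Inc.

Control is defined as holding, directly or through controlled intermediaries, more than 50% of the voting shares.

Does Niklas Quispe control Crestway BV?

No

Niklas holds 57% of Fennick, so Niklas controls Fennick.
Neither Niklas nor any entity Niklas controls holds any voting interest in Crestway.
So Niklas does not control Crestway.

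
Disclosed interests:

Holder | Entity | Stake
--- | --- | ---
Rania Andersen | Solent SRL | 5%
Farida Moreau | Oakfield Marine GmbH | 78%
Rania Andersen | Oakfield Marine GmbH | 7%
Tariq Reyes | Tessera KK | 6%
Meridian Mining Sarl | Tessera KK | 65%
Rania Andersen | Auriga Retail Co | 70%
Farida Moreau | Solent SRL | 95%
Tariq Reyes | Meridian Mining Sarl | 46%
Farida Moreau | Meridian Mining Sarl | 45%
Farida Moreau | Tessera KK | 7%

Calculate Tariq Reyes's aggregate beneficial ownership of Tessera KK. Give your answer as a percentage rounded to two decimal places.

35.90%

Tariq reaches Tessera along 2 paths.
Via Meridian: 46% × 65% = 29.9%.
Direct stake: 6% = 6%.
Total: 29.9% + 6% = 35.9%.
Rounded: 35.90%.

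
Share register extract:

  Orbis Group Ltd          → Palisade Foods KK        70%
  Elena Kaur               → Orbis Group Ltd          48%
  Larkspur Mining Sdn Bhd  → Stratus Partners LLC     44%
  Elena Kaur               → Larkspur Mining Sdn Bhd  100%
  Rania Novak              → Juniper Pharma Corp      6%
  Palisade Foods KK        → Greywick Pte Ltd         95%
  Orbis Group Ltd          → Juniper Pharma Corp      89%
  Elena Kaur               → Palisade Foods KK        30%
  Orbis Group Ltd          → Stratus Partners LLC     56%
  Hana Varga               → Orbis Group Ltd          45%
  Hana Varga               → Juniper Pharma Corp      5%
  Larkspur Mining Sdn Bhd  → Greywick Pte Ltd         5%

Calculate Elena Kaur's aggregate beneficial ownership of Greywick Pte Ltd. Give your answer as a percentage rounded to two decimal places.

Elena reaches Greywick along 3 paths.
Via Larkspur: 100% × 5% = 5%.
Via Orbis → Palisade: 48% × 70% × 95% = 31.92%.
Via Palisade: 30% × 95% = 28.5%.
Total: 5% + 31.92% + 28.5% = 65.42%.

65.42%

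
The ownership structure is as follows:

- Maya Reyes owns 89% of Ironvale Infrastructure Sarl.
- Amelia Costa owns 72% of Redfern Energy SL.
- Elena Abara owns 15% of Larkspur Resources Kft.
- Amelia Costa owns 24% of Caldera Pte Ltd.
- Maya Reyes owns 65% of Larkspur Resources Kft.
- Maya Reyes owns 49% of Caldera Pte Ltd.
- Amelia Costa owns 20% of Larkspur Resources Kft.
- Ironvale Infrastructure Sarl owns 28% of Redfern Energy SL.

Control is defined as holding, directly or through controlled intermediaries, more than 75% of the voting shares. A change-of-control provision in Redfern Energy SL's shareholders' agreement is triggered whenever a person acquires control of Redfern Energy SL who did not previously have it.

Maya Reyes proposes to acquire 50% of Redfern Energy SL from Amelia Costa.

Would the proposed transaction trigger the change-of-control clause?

The purchase adds only to Maya's holdings (Amelia's stake shrinks), so Maya is the only person who could newly come to control Redfern.
Maya holds 89% of Ironvale, so Maya controls Ironvale.
In Redfern, Maya's side holds only 28%, not > 75%.
So before the transaction, Maya does not control Redfern.
After the purchase, Maya holds 50% of Redfern directly, and Amelia's stake falls to 22%.
Ironvale and Maya together hold 28% + 50% = 78% of Redfern, so Maya controls Redfern.
Maya did not control Redfern before and does after, so the clause is triggered.

Yes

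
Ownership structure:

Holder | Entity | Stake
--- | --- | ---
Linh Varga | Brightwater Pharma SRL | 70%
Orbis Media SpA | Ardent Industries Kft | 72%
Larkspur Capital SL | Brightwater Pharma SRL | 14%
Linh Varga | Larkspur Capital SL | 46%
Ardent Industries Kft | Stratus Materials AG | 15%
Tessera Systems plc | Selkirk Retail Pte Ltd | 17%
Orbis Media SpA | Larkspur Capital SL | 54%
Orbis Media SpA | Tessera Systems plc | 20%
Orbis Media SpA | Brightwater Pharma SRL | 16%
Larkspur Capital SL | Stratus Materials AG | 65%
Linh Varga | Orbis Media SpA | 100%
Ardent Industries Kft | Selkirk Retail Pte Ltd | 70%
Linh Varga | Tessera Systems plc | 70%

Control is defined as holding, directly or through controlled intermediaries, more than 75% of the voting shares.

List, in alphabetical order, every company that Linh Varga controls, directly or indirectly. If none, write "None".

Linh holds 100% of Orbis, so Linh controls Orbis.
Orbis and Linh together hold 54% + 46% = 100% of Larkspur, so Linh controls Larkspur.
Orbis and Linh together hold 20% + 70% = 90% of Tessera, so Linh controls Tessera.
Orbis and Linh and Larkspur together hold 16% + 70% + 14% = 100% of Brightwater, so Linh controls Brightwater.
No other company's threshold is met.

Brightwater Pharma SRL, Larkspur Capital SL, Orbis Media SpA, Tessera Systems plc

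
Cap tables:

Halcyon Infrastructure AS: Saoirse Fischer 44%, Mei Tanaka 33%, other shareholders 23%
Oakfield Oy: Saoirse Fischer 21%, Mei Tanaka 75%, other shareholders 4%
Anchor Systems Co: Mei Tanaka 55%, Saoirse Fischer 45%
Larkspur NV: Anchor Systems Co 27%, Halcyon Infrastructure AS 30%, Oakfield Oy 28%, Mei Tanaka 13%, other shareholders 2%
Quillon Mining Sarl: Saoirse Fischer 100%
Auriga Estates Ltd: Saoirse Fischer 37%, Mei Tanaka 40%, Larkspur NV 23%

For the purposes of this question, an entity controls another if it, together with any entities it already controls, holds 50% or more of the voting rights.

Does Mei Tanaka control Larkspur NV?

Mei holds 55% of Anchor, so Mei controls Anchor.
Mei holds 75% of Oakfield, so Mei controls Oakfield.
Anchor and Oakfield and Mei together hold 27% + 28% + 13% = 68% of Larkspur, so Mei controls Larkspur.

Yes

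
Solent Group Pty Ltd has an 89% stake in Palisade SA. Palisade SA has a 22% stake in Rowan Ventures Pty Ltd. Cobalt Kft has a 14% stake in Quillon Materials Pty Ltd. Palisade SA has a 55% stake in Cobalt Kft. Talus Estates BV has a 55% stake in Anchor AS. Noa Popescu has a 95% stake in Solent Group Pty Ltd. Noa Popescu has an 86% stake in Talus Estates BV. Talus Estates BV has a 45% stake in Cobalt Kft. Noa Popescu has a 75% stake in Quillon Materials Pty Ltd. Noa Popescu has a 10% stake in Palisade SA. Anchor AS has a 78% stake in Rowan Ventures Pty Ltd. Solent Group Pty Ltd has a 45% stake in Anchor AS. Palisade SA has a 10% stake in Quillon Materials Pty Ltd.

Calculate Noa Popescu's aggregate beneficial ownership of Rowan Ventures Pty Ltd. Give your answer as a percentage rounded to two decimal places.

Noa reaches Rowan along 4 paths.
Via Talus → Anchor: 86% × 55% × 78% = 36.894%.
Via Solent → Anchor: 95% × 45% × 78% = 33.345%.
Via Palisade: 10% × 22% = 2.2%.
Via Solent → Palisade: 95% × 89% × 22% = 18.601%.
Total: 36.894% + 33.345% + 2.2% + 18.601% = 91.04%.

91.04%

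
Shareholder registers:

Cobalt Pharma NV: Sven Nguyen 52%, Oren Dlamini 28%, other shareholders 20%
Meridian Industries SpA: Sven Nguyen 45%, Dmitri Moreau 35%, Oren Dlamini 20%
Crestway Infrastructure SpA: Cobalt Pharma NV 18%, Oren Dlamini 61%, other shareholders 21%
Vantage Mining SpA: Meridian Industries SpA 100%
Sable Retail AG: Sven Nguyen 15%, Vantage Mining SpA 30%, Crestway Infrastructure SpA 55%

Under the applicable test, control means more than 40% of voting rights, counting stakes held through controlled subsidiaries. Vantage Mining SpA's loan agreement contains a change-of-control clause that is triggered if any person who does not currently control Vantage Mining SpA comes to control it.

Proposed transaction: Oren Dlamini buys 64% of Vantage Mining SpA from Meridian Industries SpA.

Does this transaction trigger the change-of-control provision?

Yes

The purchase adds only to Oren's holdings (Meridian's stake shrinks), so Oren is the only person who could newly come to control Vantage.
Oren holds 61% of Crestway, so Oren controls Crestway.
Crestway holds 55% of Sable, so Oren controls Sable.
Neither Oren nor any entity Oren controls holds any voting interest in Vantage.
So before the transaction, Oren does not control Vantage.
After the purchase, Oren holds 64% of Vantage directly, and Meridian's stake falls to 36%.
Oren holds 64% of Vantage, so Oren controls Vantage.
Oren did not control Vantage before and does after, so the clause is triggered.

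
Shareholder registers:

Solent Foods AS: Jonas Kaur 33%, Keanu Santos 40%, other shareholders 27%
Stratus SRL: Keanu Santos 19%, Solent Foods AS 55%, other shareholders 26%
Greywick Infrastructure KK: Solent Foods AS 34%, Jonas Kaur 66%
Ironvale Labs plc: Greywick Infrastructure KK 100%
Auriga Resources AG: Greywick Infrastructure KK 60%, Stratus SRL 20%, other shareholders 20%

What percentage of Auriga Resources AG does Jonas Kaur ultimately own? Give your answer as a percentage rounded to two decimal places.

49.96%

Jonas reaches Auriga along 3 paths.
Via Solent → Greywick: 33% × 34% × 60% = 6.732%.
Via Greywick: 66% × 60% = 39.6%.
Via Solent → Stratus: 33% × 55% × 20% = 3.63%.
Total: 6.732% + 39.6% + 3.63% = 49.962%.
Rounded: 49.96%.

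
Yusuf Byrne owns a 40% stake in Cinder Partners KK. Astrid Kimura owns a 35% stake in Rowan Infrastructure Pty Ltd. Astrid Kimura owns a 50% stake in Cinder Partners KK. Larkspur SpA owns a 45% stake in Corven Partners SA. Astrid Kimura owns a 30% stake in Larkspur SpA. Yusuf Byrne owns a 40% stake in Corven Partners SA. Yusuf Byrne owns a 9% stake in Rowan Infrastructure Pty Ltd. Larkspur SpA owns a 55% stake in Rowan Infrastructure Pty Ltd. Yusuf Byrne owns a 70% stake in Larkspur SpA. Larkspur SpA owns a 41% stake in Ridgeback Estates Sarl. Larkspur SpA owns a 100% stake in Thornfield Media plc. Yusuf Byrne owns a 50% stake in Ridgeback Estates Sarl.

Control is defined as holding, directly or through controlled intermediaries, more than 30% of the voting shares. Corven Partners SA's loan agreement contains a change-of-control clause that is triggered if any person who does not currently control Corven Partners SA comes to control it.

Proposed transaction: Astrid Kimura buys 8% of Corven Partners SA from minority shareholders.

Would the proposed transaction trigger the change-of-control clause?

No

The purchase changes only Astrid's holdings, so Astrid is the only person who could newly come to control Corven.
Astrid holds 50% of Cinder, so Astrid controls Cinder.
Astrid holds 35% of Rowan, so Astrid controls Rowan.
Neither Astrid nor any entity Astrid controls holds any voting interest in Corven.
So before the transaction, Astrid does not control Corven.
After the purchase, Astrid holds 8% of Corven directly.
After the transaction, Astrid's side holds 8% of Corven, not > 30%, so Astrid still does not control Corven.
No new person acquires control, so the clause is not triggered.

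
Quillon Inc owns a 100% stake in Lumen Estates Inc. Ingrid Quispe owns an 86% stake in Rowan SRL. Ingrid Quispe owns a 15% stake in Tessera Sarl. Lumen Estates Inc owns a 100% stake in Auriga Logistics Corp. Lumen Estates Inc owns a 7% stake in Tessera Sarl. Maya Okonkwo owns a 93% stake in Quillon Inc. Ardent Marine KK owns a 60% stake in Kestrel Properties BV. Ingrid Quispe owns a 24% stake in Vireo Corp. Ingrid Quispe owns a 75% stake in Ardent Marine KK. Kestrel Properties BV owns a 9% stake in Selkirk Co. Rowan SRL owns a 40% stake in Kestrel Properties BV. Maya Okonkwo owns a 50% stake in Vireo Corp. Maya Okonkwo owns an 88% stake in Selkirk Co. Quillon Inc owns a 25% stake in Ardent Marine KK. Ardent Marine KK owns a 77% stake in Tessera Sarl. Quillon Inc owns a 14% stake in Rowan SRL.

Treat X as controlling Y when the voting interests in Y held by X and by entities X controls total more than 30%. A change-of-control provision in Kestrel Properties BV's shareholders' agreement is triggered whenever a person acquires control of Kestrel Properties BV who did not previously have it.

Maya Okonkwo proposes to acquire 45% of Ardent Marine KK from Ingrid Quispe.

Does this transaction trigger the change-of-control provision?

Yes

The purchase adds only to Maya's holdings (Ingrid's stake shrinks), so Maya is the only person who could newly come to control Kestrel.
Maya holds 93% of Quillon, so Maya controls Quillon.
Maya holds 50% of Vireo, so Maya controls Vireo.
Quillon holds 100% of Lumen, so Maya controls Lumen.
Maya holds 88% of Selkirk, so Maya controls Selkirk.
Lumen holds 100% of Auriga, so Maya controls Auriga.
Neither Maya nor any entity Maya controls holds any voting interest in Kestrel.
So before the transaction, Maya does not control Kestrel.
After the purchase, Maya holds 45% of Ardent directly, and Ingrid's stake falls to 30%.
Quillon and Maya together hold 25% + 45% = 70% of Ardent, so Maya controls Ardent.
Ardent holds 60% of Kestrel, so Maya controls Kestrel.
Maya did not control Kestrel before and does after, so the clause is triggered.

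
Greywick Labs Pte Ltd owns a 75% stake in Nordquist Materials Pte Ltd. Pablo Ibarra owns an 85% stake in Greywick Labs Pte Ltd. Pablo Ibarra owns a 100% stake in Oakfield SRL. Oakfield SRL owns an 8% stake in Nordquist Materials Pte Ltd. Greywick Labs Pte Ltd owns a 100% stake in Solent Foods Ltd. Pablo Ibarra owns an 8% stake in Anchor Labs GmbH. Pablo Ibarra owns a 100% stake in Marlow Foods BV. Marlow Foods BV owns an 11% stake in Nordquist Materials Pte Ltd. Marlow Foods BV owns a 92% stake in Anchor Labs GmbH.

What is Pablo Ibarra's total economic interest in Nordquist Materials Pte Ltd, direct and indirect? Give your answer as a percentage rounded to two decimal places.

82.75%

Pablo reaches Nordquist along 3 paths.
Via Greywick: 85% × 75% = 63.75%.
Via Marlow: 100% × 11% = 11%.
Via Oakfield: 100% × 8% = 8%.
Total: 63.75% + 11% + 8% = 82.75%.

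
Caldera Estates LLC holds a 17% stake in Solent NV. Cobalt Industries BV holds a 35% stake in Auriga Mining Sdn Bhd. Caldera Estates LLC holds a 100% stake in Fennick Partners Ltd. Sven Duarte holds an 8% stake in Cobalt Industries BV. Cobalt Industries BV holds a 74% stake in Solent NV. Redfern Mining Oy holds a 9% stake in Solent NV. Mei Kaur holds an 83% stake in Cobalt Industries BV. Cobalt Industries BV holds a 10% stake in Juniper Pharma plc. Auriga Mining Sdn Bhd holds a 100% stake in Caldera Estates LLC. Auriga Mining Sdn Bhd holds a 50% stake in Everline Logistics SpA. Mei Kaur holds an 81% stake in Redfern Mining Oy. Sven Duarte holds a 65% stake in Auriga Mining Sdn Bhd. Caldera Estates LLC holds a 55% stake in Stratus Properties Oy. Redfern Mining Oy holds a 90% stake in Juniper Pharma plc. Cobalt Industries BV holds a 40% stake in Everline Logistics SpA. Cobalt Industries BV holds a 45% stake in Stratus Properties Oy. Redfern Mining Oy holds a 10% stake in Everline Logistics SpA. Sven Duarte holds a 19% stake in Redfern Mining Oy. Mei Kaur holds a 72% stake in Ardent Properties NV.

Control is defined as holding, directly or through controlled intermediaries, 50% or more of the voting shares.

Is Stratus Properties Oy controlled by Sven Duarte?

Sven holds 65% of Auriga, so Sven controls Auriga.
Auriga holds 100% of Caldera, so Sven controls Caldera.
Caldera holds 55% of Stratus, so Sven controls Stratus.

Yes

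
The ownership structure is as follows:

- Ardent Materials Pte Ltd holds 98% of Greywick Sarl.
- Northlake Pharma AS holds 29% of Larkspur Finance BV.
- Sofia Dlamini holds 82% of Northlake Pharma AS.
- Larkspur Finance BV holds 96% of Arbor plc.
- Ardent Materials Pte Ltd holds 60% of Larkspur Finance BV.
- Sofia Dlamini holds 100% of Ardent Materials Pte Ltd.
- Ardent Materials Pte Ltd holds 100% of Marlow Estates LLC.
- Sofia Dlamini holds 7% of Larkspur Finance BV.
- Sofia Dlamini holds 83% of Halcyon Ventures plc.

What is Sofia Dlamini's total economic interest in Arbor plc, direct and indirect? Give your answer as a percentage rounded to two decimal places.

87.15%

Sofia reaches Arbor along 3 paths.
Via Ardent → Larkspur: 100% × 60% × 96% = 57.6%.
Via Northlake → Larkspur: 82% × 29% × 96% = 22.8288%.
Via Larkspur: 7% × 96% = 6.72%.
Total: 57.6% + 22.8288% + 6.72% = 87.1488%.
Rounded: 87.15%.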